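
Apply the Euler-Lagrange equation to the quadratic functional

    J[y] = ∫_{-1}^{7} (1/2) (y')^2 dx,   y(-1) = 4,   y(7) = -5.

The Lagrangian is L = (1/2) (y')^2.
Compute ∂L/∂y = 0, ∂L/∂y' = y'.
The Euler-Lagrange equation d/dx(∂L/∂y') − ∂L/∂y = 0 reduces to
    y'' = 0.
Its general solution is
    y(x) = A x + B,
with A, B fixed by the endpoint conditions.
Applying the endpoint conditions y(-1) = 4 and y(7) = -5: solve A·-1 + B = 4 and A·7 + B = -5. Subtracting gives A(7 − -1) = -5 − 4, so A = -9/8, and B = 4 − A·-1 = 23/8. Therefore
    y(x) = (-9/8) x + 23/8.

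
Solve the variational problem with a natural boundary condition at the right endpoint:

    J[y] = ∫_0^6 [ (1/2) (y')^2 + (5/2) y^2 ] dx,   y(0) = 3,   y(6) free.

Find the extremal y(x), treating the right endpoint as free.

The Lagrangian L = (1/2) (y')^2 + (5/2) y^2 gives
    ∂L/∂y = 5 y,   ∂L/∂y' = y'.
Euler-Lagrange: y'' − 5 y = 0.
With k = sqrt(5), the general solution is
    y(x) = A cosh(sqrt(5) x) + B sinh(sqrt(5) x).
Fixed left endpoint y(0) = 3 ⇒ A = 3.
The right endpoint x = 6 is free, so the natural (transversality) condition is ∂L/∂y' |_{x=6} = 0, i.e. y'(6) = 0.
Compute y'(x) = A k sinh(k x) + B k cosh(k x), so
    y'(6) = A k sinh(k·6) + B k cosh(k·6) = 0
    ⇒ B = −A tanh(k·6) = − 3 tanh(sqrt(5)·6).
Therefore the extremal is
    y(x) = 3 cosh(sqrt(5) x) − 3 tanh(sqrt(5)·6) sinh(sqrt(5) x).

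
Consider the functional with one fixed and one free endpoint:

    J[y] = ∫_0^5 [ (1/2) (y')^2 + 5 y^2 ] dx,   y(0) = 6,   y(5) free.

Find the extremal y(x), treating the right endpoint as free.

The Lagrangian L = (1/2) (y')^2 + 5 y^2 gives
    ∂L/∂y = 10 y,   ∂L/∂y' = y'.
Euler-Lagrange: y'' − 10 y = 0.
With k = sqrt(10), the general solution is
    y(x) = A cosh(sqrt(10) x) + B sinh(sqrt(10) x).
Fixed left endpoint y(0) = 6 ⇒ A = 6.
The right endpoint x = 5 is free, so the natural (transversality) condition is ∂L/∂y' |_{x=5} = 0, i.e. y'(5) = 0.
Compute y'(x) = A k sinh(k x) + B k cosh(k x), so
    y'(5) = A k sinh(k·5) + B k cosh(k·5) = 0
    ⇒ B = −A tanh(k·5) = − 6 tanh(sqrt(10)·5).
Therefore the extremal is
    y(x) = 6 cosh(sqrt(10) x) − 6 tanh(sqrt(10)·5) sinh(sqrt(10) x).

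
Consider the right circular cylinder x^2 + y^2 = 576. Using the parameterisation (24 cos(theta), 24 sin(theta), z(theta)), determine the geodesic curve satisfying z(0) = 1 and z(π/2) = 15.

Parameterise the cylinder of radius R = 24 as
    r(θ) = (24 cos θ, 24 sin θ, z(θ)).
The arc-length element is
    ds = sqrt(576 + (dz/dθ)^2) dθ,
so the Lagrangian is L = sqrt(576 + z'^2).
L depends on z' only, not on z or θ, so ∂L/∂z = 0 and
    ∂L/∂z' = z' / sqrt(576 + z'^2).
The Euler-Lagrange equation gives
    d/dθ( z' / sqrt(576 + z'^2) ) = 0,
so z' is constant. Integrating once:
    z(θ) = a θ + b,
a helix on the cylinder (a straight line when the cylinder is unrolled). The constants a, b are determined by the endpoint conditions.
With endpoint conditions z(0) = 1 and z(π/2) = 15: from z(0) = b we get b = 1, and a·π/2 + 1 = 15 gives a = 28/π, so
    z(θ) = (28/π) θ + 1.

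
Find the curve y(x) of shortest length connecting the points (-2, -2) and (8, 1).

Arc-length functional: J[y] = ∫ sqrt(1 + (y')^2) dx.
Lagrangian L = sqrt(1 + (y')^2) has no explicit y dependence, so ∂L/∂y = 0 and the Euler-Lagrange equation gives
    d/dx( y' / sqrt(1 + (y')^2) ) = 0  ⇒  y' / sqrt(1 + (y')^2) = const.
Hence y' is constant, so y(x) is affine.
Fitting the endpoints (-2, -2) and (8, 1):
    slope m = (1 − (-2)) / (8 − (-2)) = 3/10,
    intercept c = (-2) − m·(-2) = -7/5.
Extremal: y(x) = (3/10) x - 7/5.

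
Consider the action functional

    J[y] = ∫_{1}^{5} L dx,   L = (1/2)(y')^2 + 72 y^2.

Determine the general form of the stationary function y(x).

The Lagrangian is L = (1/2)(y')^2 + 72 y^2.
∂L/∂y = 144y.
∂L/∂y' = y'.
The Euler-Lagrange equation d/dx(∂L/∂y') − ∂L/∂y = 0 becomes:
    y'' - 144 y = 0
General solution: y(x) = A e^(12x) + B e^(-12x), where A and B are arbitrary constants fixed by the endpoint conditions.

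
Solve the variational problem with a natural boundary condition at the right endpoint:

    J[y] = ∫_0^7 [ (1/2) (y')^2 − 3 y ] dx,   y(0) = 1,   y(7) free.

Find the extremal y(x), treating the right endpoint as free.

The Lagrangian L = (1/2) (y')^2 − 3 y gives
    ∂L/∂y = −3,   ∂L/∂y' = y'.
Euler-Lagrange: d/dx(y') − (−3) = 0, i.e. y'' + 3 = 0, so
    y(x) = −(3/2) x^2 + C1 x + C2.
Fixed left endpoint y(0) = 1 ⇒ C2 = 1.
The right endpoint x = 7 is free, so the natural (transversality) condition is ∂L/∂y' |_{x=7} = 0, i.e. y'(7) = 0.
Compute y'(x) = −3 x + C1, so y'(7) = −21 + C1 = 0 ⇒ C1 = 21.
Therefore the extremal is
    y(x) = −(3/2) x^2 + 21 x + 1.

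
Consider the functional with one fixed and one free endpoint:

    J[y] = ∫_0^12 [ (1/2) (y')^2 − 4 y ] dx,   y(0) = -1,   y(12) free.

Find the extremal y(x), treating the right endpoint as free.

The Lagrangian L = (1/2) (y')^2 − 4 y gives
    ∂L/∂y = −4,   ∂L/∂y' = y'.
Euler-Lagrange: d/dx(y') − (−4) = 0, i.e. y'' + 4 = 0, so
    y(x) = −(4/2) x^2 + C1 x + C2.
Fixed left endpoint y(0) = -1 ⇒ C2 = -1.
The right endpoint x = 12 is free, so the natural (transversality) condition is ∂L/∂y' |_{x=12} = 0, i.e. y'(12) = 0.
Compute y'(x) = −4 x + C1, so y'(12) = −48 + C1 = 0 ⇒ C1 = 48.
Therefore the extremal is
    y(x) = −2 x^2 + 48 x − 1.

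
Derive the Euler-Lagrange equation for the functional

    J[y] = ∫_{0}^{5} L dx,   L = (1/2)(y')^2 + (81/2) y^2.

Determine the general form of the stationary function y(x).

The Lagrangian is L = (1/2)(y')^2 + (81/2) y^2.
∂L/∂y = 81y.
∂L/∂y' = y'.
The Euler-Lagrange equation d/dx(∂L/∂y') − ∂L/∂y = 0 becomes:
    y'' - 81 y = 0
General solution: y(x) = A e^(9x) + B e^(-9x), where A and B are arbitrary constants fixed by the endpoint conditions.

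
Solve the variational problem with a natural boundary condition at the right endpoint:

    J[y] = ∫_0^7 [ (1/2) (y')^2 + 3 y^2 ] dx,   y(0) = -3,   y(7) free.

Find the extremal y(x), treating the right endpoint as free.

The Lagrangian L = (1/2) (y')^2 + 3 y^2 gives
    ∂L/∂y = 6 y,   ∂L/∂y' = y'.
Euler-Lagrange: y'' − 6 y = 0.
With k = sqrt(6), the general solution is
    y(x) = A cosh(sqrt(6) x) + B sinh(sqrt(6) x).
Fixed left endpoint y(0) = -3 ⇒ A = -3.
The right endpoint x = 7 is free, so the natural (transversality) condition is ∂L/∂y' |_{x=7} = 0, i.e. y'(7) = 0.
Compute y'(x) = A k sinh(k x) + B k cosh(k x), so
    y'(7) = A k sinh(k·7) + B k cosh(k·7) = 0
    ⇒ B = −A tanh(k·7) = 3 tanh(sqrt(6)·7).
Therefore the extremal is
    y(x) = −3 cosh(sqrt(6) x) + 3 tanh(sqrt(6)·7) sinh(sqrt(6) x).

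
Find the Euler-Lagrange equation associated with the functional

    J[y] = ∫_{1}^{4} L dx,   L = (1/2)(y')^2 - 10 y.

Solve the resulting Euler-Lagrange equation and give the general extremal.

The Lagrangian is L = (1/2)(y')^2 - 10 y.
∂L/∂y = -10.
∂L/∂y' = y'.
The Euler-Lagrange equation d/dx(∂L/∂y') − ∂L/∂y = 0 becomes:
    y'' + 10 = 0
General solution: y(x) = -5 x^2 + A x + B, where A and B are arbitrary constants fixed by the endpoint conditions.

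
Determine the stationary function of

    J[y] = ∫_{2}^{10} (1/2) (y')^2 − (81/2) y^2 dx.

The Lagrangian is L = (1/2) (y')^2 − (81/2) y^2.
Compute ∂L/∂y = -81y, ∂L/∂y' = y'.
The Euler-Lagrange equation d/dx(∂L/∂y') − ∂L/∂y = 0 reduces to
    y'' + 81 y = 0.
Its general solution is
    y(x) = A sin(9x) + B cos(9x),
with A, B fixed by the endpoint conditions.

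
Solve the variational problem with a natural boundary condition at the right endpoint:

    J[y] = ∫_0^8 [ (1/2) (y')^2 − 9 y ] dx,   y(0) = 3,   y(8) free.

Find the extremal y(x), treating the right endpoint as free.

The Lagrangian L = (1/2) (y')^2 − 9 y gives
    ∂L/∂y = −9,   ∂L/∂y' = y'.
Euler-Lagrange: d/dx(y') − (−9) = 0, i.e. y'' + 9 = 0, so
    y(x) = −(9/2) x^2 + C1 x + C2.
Fixed left endpoint y(0) = 3 ⇒ C2 = 3.
The right endpoint x = 8 is free, so the natural (transversality) condition is ∂L/∂y' |_{x=8} = 0, i.e. y'(8) = 0.
Compute y'(x) = −9 x + C1, so y'(8) = −72 + C1 = 0 ⇒ C1 = 72.
Therefore the extremal is
    y(x) = −(9/2) x^2 + 72 x + 3.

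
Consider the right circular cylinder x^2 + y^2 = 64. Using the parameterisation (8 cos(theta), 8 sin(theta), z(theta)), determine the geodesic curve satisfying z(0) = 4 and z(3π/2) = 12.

Parameterise the cylinder of radius R = 8 as
    r(θ) = (8 cos θ, 8 sin θ, z(θ)).
The arc-length element is
    ds = sqrt(64 + (dz/dθ)^2) dθ,
so the Lagrangian is L = sqrt(64 + z'^2).
L depends on z' only, not on z or θ, so ∂L/∂z = 0 and
    ∂L/∂z' = z' / sqrt(64 + z'^2).
The Euler-Lagrange equation gives
    d/dθ( z' / sqrt(64 + z'^2) ) = 0,
so z' is constant. Integrating once:
    z(θ) = a θ + b,
a helix on the cylinder (a straight line when the cylinder is unrolled). The constants a, b are determined by the endpoint conditions.
With endpoint conditions z(0) = 4 and z(3π/2) = 12: from z(0) = b we get b = 4, and a·3π/2 + 4 = 12 gives a = 16/(3π), so
    z(θ) = (16/(3π)) θ + 4.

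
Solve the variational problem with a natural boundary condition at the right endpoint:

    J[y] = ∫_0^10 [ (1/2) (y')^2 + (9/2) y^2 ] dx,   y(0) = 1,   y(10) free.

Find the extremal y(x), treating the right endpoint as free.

The Lagrangian L = (1/2) (y')^2 + (9/2) y^2 gives
    ∂L/∂y = 9 y,   ∂L/∂y' = y'.
Euler-Lagrange: y'' − 9 y = 0.
With k = 3, the general solution is
    y(x) = A cosh(3 x) + B sinh(3 x).
Fixed left endpoint y(0) = 1 ⇒ A = 1.
The right endpoint x = 10 is free, so the natural (transversality) condition is ∂L/∂y' |_{x=10} = 0, i.e. y'(10) = 0.
Compute y'(x) = A k sinh(k x) + B k cosh(k x), so
    y'(10) = A k sinh(k·10) + B k cosh(k·10) = 0
    ⇒ B = −A tanh(k·10) = − tanh(3·10).
Therefore the extremal is
    y(x) = cosh(3 x) − tanh(3·10) sinh(3 x).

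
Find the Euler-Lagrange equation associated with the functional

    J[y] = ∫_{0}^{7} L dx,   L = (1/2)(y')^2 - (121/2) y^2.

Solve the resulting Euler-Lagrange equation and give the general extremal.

The Lagrangian is L = (1/2)(y')^2 - (121/2) y^2.
∂L/∂y = -121y.
∂L/∂y' = y'.
The Euler-Lagrange equation d/dx(∂L/∂y') − ∂L/∂y = 0 becomes:
    y'' + 121 y = 0
General solution: y(x) = A sin(11x) + B cos(11x), where A and B are arbitrary constants fixed by the endpoint conditions.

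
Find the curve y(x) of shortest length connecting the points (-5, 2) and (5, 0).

Arc-length functional: J[y] = ∫ sqrt(1 + (y')^2) dx.
Lagrangian L = sqrt(1 + (y')^2) has no explicit y dependence, so ∂L/∂y = 0 and the Euler-Lagrange equation gives
    d/dx( y' / sqrt(1 + (y')^2) ) = 0  ⇒  y' / sqrt(1 + (y')^2) = const.
Hence y' is constant, so y(x) is affine.
Fitting the endpoints (-5, 2) and (5, 0):
    slope m = (0 − 2) / (5 − (-5)) = -1/5,
    intercept c = 2 − m·(-5) = 1.
Extremal: y(x) = (-1/5) x + 1.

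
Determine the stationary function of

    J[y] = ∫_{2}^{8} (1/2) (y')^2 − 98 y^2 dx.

The Lagrangian is L = (1/2) (y')^2 − 98 y^2.
Compute ∂L/∂y = -196y, ∂L/∂y' = y'.
The Euler-Lagrange equation d/dx(∂L/∂y') − ∂L/∂y = 0 reduces to
    y'' + 196 y = 0.
Its general solution is
    y(x) = A sin(14x) + B cos(14x),
with A, B fixed by the endpoint conditions.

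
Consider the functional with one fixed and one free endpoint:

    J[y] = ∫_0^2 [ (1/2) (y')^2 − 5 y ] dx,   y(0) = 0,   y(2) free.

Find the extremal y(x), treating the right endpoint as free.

The Lagrangian L = (1/2) (y')^2 − 5 y gives
    ∂L/∂y = −5,   ∂L/∂y' = y'.
Euler-Lagrange: d/dx(y') − (−5) = 0, i.e. y'' + 5 = 0, so
    y(x) = −(5/2) x^2 + C1 x + C2.
Fixed left endpoint y(0) = 0 ⇒ C2 = 0.
The right endpoint x = 2 is free, so the natural (transversality) condition is ∂L/∂y' |_{x=2} = 0, i.e. y'(2) = 0.
Compute y'(x) = −5 x + C1, so y'(2) = −10 + C1 = 0 ⇒ C1 = 10.
Therefore the extremal is
    y(x) = −(5/2) x^2 + 10 x.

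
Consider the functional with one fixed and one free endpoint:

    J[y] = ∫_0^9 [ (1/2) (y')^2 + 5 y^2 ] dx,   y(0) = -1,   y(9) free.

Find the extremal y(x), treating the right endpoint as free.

The Lagrangian L = (1/2) (y')^2 + 5 y^2 gives
    ∂L/∂y = 10 y,   ∂L/∂y' = y'.
Euler-Lagrange: y'' − 10 y = 0.
With k = sqrt(10), the general solution is
    y(x) = A cosh(sqrt(10) x) + B sinh(sqrt(10) x).
Fixed left endpoint y(0) = -1 ⇒ A = -1.
The right endpoint x = 9 is free, so the natural (transversality) condition is ∂L/∂y' |_{x=9} = 0, i.e. y'(9) = 0.
Compute y'(x) = A k sinh(k x) + B k cosh(k x), so
    y'(9) = A k sinh(k·9) + B k cosh(k·9) = 0
    ⇒ B = −A tanh(k·9) = tanh(sqrt(10)·9).
Therefore the extremal is
    y(x) = −cosh(sqrt(10) x) + tanh(sqrt(10)·9) sinh(sqrt(10) x).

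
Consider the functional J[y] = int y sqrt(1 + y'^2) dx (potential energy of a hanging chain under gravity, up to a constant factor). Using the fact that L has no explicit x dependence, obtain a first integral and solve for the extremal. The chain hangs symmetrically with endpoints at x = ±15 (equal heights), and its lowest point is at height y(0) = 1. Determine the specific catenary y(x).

The Lagrangian L(y, y') = y sqrt(1 + y'^2) has no explicit x dependence, so the Beltrami identity applies:
    L − y' ∂L/∂y' = C.
Compute ∂L/∂y' = y · y' / sqrt(1 + y'^2). Then
    L − y' ∂L/∂y'
    = y sqrt(1 + y'^2) − y · y'^2 / sqrt(1 + y'^2)
    = y (1 + y'^2 − y'^2) / sqrt(1 + y'^2)
    = y / sqrt(1 + y'^2) = C.
Squaring gives y^2 = C^2 (1 + y'^2), i.e.
    y'^2 = y^2 / C^2 − 1.
Separating variables,
    dy / sqrt(y^2 − C^2) = dx / C,
and integrating gives arccosh(y / C) = (x − a)/C, so
    y(x) = C cosh((x − a)/C),
the catenary. The constants C and a are fixed by the two endpoint conditions (and, for the hanging-chain problem, the length constraint selects C).
Now fit the given data. The endpoints x = ±15 are symmetric at equal height, so the catenary is even about its minimum: a = 0 and y(x) = C cosh(x/C). The lowest point is y(0) = C cosh(0) = C, and we are told y(0) = 1, so C = 1. Therefore
    y(x) = cosh(x),
and at the endpoints
    y(±15) = cosh(15).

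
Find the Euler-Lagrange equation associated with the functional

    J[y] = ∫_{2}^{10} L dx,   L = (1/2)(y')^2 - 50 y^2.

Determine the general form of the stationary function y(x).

The Lagrangian is L = (1/2)(y')^2 - 50 y^2.
∂L/∂y = -100y.
∂L/∂y' = y'.
The Euler-Lagrange equation d/dx(∂L/∂y') − ∂L/∂y = 0 becomes:
    y'' + 100 y = 0
General solution: y(x) = A sin(10x) + B cos(10x), where A and B are arbitrary constants fixed by the endpoint conditions.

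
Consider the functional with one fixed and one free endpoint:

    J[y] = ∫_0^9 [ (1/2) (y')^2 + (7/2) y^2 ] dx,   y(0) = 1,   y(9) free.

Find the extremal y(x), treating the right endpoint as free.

The Lagrangian L = (1/2) (y')^2 + (7/2) y^2 gives
    ∂L/∂y = 7 y,   ∂L/∂y' = y'.
Euler-Lagrange: y'' − 7 y = 0.
With k = sqrt(7), the general solution is
    y(x) = A cosh(sqrt(7) x) + B sinh(sqrt(7) x).
Fixed left endpoint y(0) = 1 ⇒ A = 1.
The right endpoint x = 9 is free, so the natural (transversality) condition is ∂L/∂y' |_{x=9} = 0, i.e. y'(9) = 0.
Compute y'(x) = A k sinh(k x) + B k cosh(k x), so
    y'(9) = A k sinh(k·9) + B k cosh(k·9) = 0
    ⇒ B = −A tanh(k·9) = − tanh(sqrt(7)·9).
Therefore the extremal is
    y(x) = cosh(sqrt(7) x) − tanh(sqrt(7)·9) sinh(sqrt(7) x).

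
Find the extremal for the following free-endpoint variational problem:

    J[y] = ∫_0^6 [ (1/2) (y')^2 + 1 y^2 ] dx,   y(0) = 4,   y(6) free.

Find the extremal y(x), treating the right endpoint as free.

The Lagrangian L = (1/2) (y')^2 + 1 y^2 gives
    ∂L/∂y = 2 y,   ∂L/∂y' = y'.
Euler-Lagrange: y'' − 2 y = 0.
With k = sqrt(2), the general solution is
    y(x) = A cosh(sqrt(2) x) + B sinh(sqrt(2) x).
Fixed left endpoint y(0) = 4 ⇒ A = 4.
The right endpoint x = 6 is free, so the natural (transversality) condition is ∂L/∂y' |_{x=6} = 0, i.e. y'(6) = 0.
Compute y'(x) = A k sinh(k x) + B k cosh(k x), so
    y'(6) = A k sinh(k·6) + B k cosh(k·6) = 0
    ⇒ B = −A tanh(k·6) = − 4 tanh(sqrt(2)·6).
Therefore the extremal is
    y(x) = 4 cosh(sqrt(2) x) − 4 tanh(sqrt(2)·6) sinh(sqrt(2) x).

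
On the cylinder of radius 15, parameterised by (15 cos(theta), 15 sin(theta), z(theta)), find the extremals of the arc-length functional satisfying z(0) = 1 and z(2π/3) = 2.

Parameterise the cylinder of radius R = 15 as
    r(θ) = (15 cos θ, 15 sin θ, z(θ)).
The arc-length element is
    ds = sqrt(225 + (dz/dθ)^2) dθ,
so the Lagrangian is L = sqrt(225 + z'^2).
L depends on z' only, not on z or θ, so ∂L/∂z = 0 and
    ∂L/∂z' = z' / sqrt(225 + z'^2).
The Euler-Lagrange equation gives
    d/dθ( z' / sqrt(225 + z'^2) ) = 0,
so z' is constant. Integrating once:
    z(θ) = a θ + b,
a helix on the cylinder (a straight line when the cylinder is unrolled). The constants a, b are determined by the endpoint conditions.
With endpoint conditions z(0) = 1 and z(2π/3) = 2: from z(0) = b we get b = 1, and a·2π/3 + 1 = 2 gives a = 3/(2π), so
    z(θ) = (3/(2π)) θ + 1.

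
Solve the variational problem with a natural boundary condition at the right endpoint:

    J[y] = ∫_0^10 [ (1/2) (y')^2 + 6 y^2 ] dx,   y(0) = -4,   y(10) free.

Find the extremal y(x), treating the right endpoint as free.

The Lagrangian L = (1/2) (y')^2 + 6 y^2 gives
    ∂L/∂y = 12 y,   ∂L/∂y' = y'.
Euler-Lagrange: y'' − 12 y = 0.
With k = sqrt(12), the general solution is
    y(x) = A cosh(sqrt(12) x) + B sinh(sqrt(12) x).
Fixed left endpoint y(0) = -4 ⇒ A = -4.
The right endpoint x = 10 is free, so the natural (transversality) condition is ∂L/∂y' |_{x=10} = 0, i.e. y'(10) = 0.
Compute y'(x) = A k sinh(k x) + B k cosh(k x), so
    y'(10) = A k sinh(k·10) + B k cosh(k·10) = 0
    ⇒ B = −A tanh(k·10) = 4 tanh(sqrt(12)·10).
Therefore the extremal is
    y(x) = −4 cosh(sqrt(12) x) + 4 tanh(sqrt(12)·10) sinh(sqrt(12) x).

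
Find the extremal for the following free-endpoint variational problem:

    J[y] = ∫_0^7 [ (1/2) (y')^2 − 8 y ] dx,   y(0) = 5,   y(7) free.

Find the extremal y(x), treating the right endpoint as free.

The Lagrangian L = (1/2) (y')^2 − 8 y gives
    ∂L/∂y = −8,   ∂L/∂y' = y'.
Euler-Lagrange: d/dx(y') − (−8) = 0, i.e. y'' + 8 = 0, so
    y(x) = −(8/2) x^2 + C1 x + C2.
Fixed left endpoint y(0) = 5 ⇒ C2 = 5.
The right endpoint x = 7 is free, so the natural (transversality) condition is ∂L/∂y' |_{x=7} = 0, i.e. y'(7) = 0.
Compute y'(x) = −8 x + C1, so y'(7) = −56 + C1 = 0 ⇒ C1 = 56.
Therefore the extremal is
    y(x) = −4 x^2 + 56 x + 5.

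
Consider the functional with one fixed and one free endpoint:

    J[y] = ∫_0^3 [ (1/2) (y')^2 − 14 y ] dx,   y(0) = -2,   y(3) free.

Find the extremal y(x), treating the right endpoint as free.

The Lagrangian L = (1/2) (y')^2 − 14 y gives
    ∂L/∂y = −14,   ∂L/∂y' = y'.
Euler-Lagrange: d/dx(y') − (−14) = 0, i.e. y'' + 14 = 0, so
    y(x) = −(14/2) x^2 + C1 x + C2.
Fixed left endpoint y(0) = -2 ⇒ C2 = -2.
The right endpoint x = 3 is free, so the natural (transversality) condition is ∂L/∂y' |_{x=3} = 0, i.e. y'(3) = 0.
Compute y'(x) = −14 x + C1, so y'(3) = −42 + C1 = 0 ⇒ C1 = 42.
Therefore the extremal is
    y(x) = −7 x^2 + 42 x − 2.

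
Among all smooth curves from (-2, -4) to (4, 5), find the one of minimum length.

Arc-length functional: J[y] = ∫ sqrt(1 + (y')^2) dx.
Lagrangian L = sqrt(1 + (y')^2) has no explicit y dependence, so ∂L/∂y = 0 and the Euler-Lagrange equation gives
    d/dx( y' / sqrt(1 + (y')^2) ) = 0  ⇒  y' / sqrt(1 + (y')^2) = const.
Hence y' is constant, so y(x) is affine.
Fitting the endpoints (-2, -4) and (4, 5):
    slope m = (5 − (-4)) / (4 − (-2)) = 3/2,
    intercept c = (-4) − m·(-2) = -1.
Extremal: y(x) = (3/2) x - 1.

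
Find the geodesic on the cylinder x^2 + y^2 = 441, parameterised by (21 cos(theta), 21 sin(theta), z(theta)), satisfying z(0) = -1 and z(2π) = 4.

Parameterise the cylinder of radius R = 21 as
    r(θ) = (21 cos θ, 21 sin θ, z(θ)).
The arc-length element is
    ds = sqrt(441 + (dz/dθ)^2) dθ,
so the Lagrangian is L = sqrt(441 + z'^2).
L depends on z' only, not on z or θ, so ∂L/∂z = 0 and
    ∂L/∂z' = z' / sqrt(441 + z'^2).
The Euler-Lagrange equation gives
    d/dθ( z' / sqrt(441 + z'^2) ) = 0,
so z' is constant. Integrating once:
    z(θ) = a θ + b,
a helix on the cylinder (a straight line when the cylinder is unrolled). The constants a, b are determined by the endpoint conditions.
With endpoint conditions z(0) = -1 and z(2π) = 4: from z(0) = b we get b = -1, and a·2π + -1 = 4 gives a = 5/(2π), so
    z(θ) = (5/(2π)) θ − 1.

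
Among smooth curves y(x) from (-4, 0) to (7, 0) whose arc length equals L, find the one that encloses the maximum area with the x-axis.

Set up the augmented Lagrangian using a multiplier λ for the length constraint:
    F(y, y') = y − λ sqrt(1 + y'^2).
F has no explicit x dependence, so the Beltrami identity yields a first integral
    F − y' ∂F/∂y' = C.
Compute ∂F/∂y' = −λ y' / sqrt(1 + y'^2). Then
    y − λ sqrt(1 + y'^2) + λ y'^2 / sqrt(1 + y'^2) = C
    ⇒  y − λ / sqrt(1 + y'^2) = C.
Solving for y' and integrating gives
    (x − a)^2 + (y − b)^2 = λ^2,
a circular arc of radius λ. The constants a, b are determined by the endpoint conditions y(-4) = y(7) = 0, and λ is fixed implicitly by the length constraint
    ∫_{-4}^{7} sqrt(1 + y'^2) dx = L.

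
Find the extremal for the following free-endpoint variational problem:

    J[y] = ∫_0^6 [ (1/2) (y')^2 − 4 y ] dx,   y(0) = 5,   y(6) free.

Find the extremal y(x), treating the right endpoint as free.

The Lagrangian L = (1/2) (y')^2 − 4 y gives
    ∂L/∂y = −4,   ∂L/∂y' = y'.
Euler-Lagrange: d/dx(y') − (−4) = 0, i.e. y'' + 4 = 0, so
    y(x) = −(4/2) x^2 + C1 x + C2.
Fixed left endpoint y(0) = 5 ⇒ C2 = 5.
The right endpoint x = 6 is free, so the natural (transversality) condition is ∂L/∂y' |_{x=6} = 0, i.e. y'(6) = 0.
Compute y'(x) = −4 x + C1, so y'(6) = −24 + C1 = 0 ⇒ C1 = 24.
Therefore the extremal is
    y(x) = −2 x^2 + 24 x + 5.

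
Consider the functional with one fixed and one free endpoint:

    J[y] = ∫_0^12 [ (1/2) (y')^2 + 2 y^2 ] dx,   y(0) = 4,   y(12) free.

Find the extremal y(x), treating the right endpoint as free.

The Lagrangian L = (1/2) (y')^2 + 2 y^2 gives
    ∂L/∂y = 4 y,   ∂L/∂y' = y'.
Euler-Lagrange: y'' − 4 y = 0.
With k = 2, the general solution is
    y(x) = A cosh(2 x) + B sinh(2 x).
Fixed left endpoint y(0) = 4 ⇒ A = 4.
The right endpoint x = 12 is free, so the natural (transversality) condition is ∂L/∂y' |_{x=12} = 0, i.e. y'(12) = 0.
Compute y'(x) = A k sinh(k x) + B k cosh(k x), so
    y'(12) = A k sinh(k·12) + B k cosh(k·12) = 0
    ⇒ B = −A tanh(k·12) = − 4 tanh(2·12).
Therefore the extremal is
    y(x) = 4 cosh(2 x) − 4 tanh(2·12) sinh(2 x).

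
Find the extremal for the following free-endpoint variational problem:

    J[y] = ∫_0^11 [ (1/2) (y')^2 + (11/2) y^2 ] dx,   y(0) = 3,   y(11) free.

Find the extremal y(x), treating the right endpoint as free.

The Lagrangian L = (1/2) (y')^2 + (11/2) y^2 gives
    ∂L/∂y = 11 y,   ∂L/∂y' = y'.
Euler-Lagrange: y'' − 11 y = 0.
With k = sqrt(11), the general solution is
    y(x) = A cosh(sqrt(11) x) + B sinh(sqrt(11) x).
Fixed left endpoint y(0) = 3 ⇒ A = 3.
The right endpoint x = 11 is free, so the natural (transversality) condition is ∂L/∂y' |_{x=11} = 0, i.e. y'(11) = 0.
Compute y'(x) = A k sinh(k x) + B k cosh(k x), so
    y'(11) = A k sinh(k·11) + B k cosh(k·11) = 0
    ⇒ B = −A tanh(k·11) = − 3 tanh(sqrt(11)·11).
Therefore the extremal is
    y(x) = 3 cosh(sqrt(11) x) − 3 tanh(sqrt(11)·11) sinh(sqrt(11) x).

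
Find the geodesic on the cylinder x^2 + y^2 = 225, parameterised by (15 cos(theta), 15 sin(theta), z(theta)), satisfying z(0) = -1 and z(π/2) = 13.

Parameterise the cylinder of radius R = 15 as
    r(θ) = (15 cos θ, 15 sin θ, z(θ)).
The arc-length element is
    ds = sqrt(225 + (dz/dθ)^2) dθ,
so the Lagrangian is L = sqrt(225 + z'^2).
L depends on z' only, not on z or θ, so ∂L/∂z = 0 and
    ∂L/∂z' = z' / sqrt(225 + z'^2).
The Euler-Lagrange equation gives
    d/dθ( z' / sqrt(225 + z'^2) ) = 0,
so z' is constant. Integrating once:
    z(θ) = a θ + b,
a helix on the cylinder (a straight line when the cylinder is unrolled). The constants a, b are determined by the endpoint conditions.
With endpoint conditions z(0) = -1 and z(π/2) = 13: from z(0) = b we get b = -1, and a·π/2 + -1 = 13 gives a = 28/π, so
    z(θ) = (28/π) θ − 1.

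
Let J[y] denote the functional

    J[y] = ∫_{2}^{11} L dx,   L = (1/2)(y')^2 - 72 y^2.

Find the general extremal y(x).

The Lagrangian is L = (1/2)(y')^2 - 72 y^2.
∂L/∂y = -144y.
∂L/∂y' = y'.
The Euler-Lagrange equation d/dx(∂L/∂y') − ∂L/∂y = 0 becomes:
    y'' + 144 y = 0
General solution: y(x) = A sin(12x) + B cos(12x), where A and B are arbitrary constants fixed by the endpoint conditions.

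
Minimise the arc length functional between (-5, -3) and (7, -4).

Arc-length functional: J[y] = ∫ sqrt(1 + (y')^2) dx.
Lagrangian L = sqrt(1 + (y')^2) has no explicit y dependence, so ∂L/∂y = 0 and the Euler-Lagrange equation gives
    d/dx( y' / sqrt(1 + (y')^2) ) = 0  ⇒  y' / sqrt(1 + (y')^2) = const.
Hence y' is constant, so y(x) is affine.
Fitting the endpoints (-5, -3) and (7, -4):
    slope m = ((-4) − (-3)) / (7 − (-5)) = -1/12,
    intercept c = (-3) − m·(-5) = -41/12.
Extremal: y(x) = (-1/12) x - 41/12.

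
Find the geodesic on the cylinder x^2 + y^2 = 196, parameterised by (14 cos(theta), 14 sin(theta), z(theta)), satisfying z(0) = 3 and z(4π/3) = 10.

Parameterise the cylinder of radius R = 14 as
    r(θ) = (14 cos θ, 14 sin θ, z(θ)).
The arc-length element is
    ds = sqrt(196 + (dz/dθ)^2) dθ,
so the Lagrangian is L = sqrt(196 + z'^2).
L depends on z' only, not on z or θ, so ∂L/∂z = 0 and
    ∂L/∂z' = z' / sqrt(196 + z'^2).
The Euler-Lagrange equation gives
    d/dθ( z' / sqrt(196 + z'^2) ) = 0,
so z' is constant. Integrating once:
    z(θ) = a θ + b,
a helix on the cylinder (a straight line when the cylinder is unrolled). The constants a, b are determined by the endpoint conditions.
With endpoint conditions z(0) = 3 and z(4π/3) = 10: from z(0) = b we get b = 3, and a·4π/3 + 3 = 10 gives a = 21/(4π), so
    z(θ) = (21/(4π)) θ + 3.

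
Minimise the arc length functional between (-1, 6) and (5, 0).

Arc-length functional: J[y] = ∫ sqrt(1 + (y')^2) dx.
Lagrangian L = sqrt(1 + (y')^2) has no explicit y dependence, so ∂L/∂y = 0 and the Euler-Lagrange equation gives
    d/dx( y' / sqrt(1 + (y')^2) ) = 0  ⇒  y' / sqrt(1 + (y')^2) = const.
Hence y' is constant, so y(x) is affine.
Fitting the endpoints (-1, 6) and (5, 0):
    slope m = (0 − 6) / (5 − (-1)) = -1,
    intercept c = 6 − m·(-1) = 5.
Extremal: y(x) = -x + 5.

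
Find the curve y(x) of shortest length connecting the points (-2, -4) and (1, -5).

Arc-length functional: J[y] = ∫ sqrt(1 + (y')^2) dx.
Lagrangian L = sqrt(1 + (y')^2) has no explicit y dependence, so ∂L/∂y = 0 and the Euler-Lagrange equation gives
    d/dx( y' / sqrt(1 + (y')^2) ) = 0  ⇒  y' / sqrt(1 + (y')^2) = const.
Hence y' is constant, so y(x) is affine.
Fitting the endpoints (-2, -4) and (1, -5):
    slope m = ((-5) − (-4)) / (1 − (-2)) = -1/3,
    intercept c = (-4) − m·(-2) = -14/3.
Extremal: y(x) = (-1/3) x - 14/3.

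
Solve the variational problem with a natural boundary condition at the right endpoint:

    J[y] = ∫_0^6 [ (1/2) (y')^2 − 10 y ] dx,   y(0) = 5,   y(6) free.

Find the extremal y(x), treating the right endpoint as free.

The Lagrangian L = (1/2) (y')^2 − 10 y gives
    ∂L/∂y = −10,   ∂L/∂y' = y'.
Euler-Lagrange: d/dx(y') − (−10) = 0, i.e. y'' + 10 = 0, so
    y(x) = −(10/2) x^2 + C1 x + C2.
Fixed left endpoint y(0) = 5 ⇒ C2 = 5.
The right endpoint x = 6 is free, so the natural (transversality) condition is ∂L/∂y' |_{x=6} = 0, i.e. y'(6) = 0.
Compute y'(x) = −10 x + C1, so y'(6) = −60 + C1 = 0 ⇒ C1 = 60.
Therefore the extremal is
    y(x) = −5 x^2 + 60 x + 5.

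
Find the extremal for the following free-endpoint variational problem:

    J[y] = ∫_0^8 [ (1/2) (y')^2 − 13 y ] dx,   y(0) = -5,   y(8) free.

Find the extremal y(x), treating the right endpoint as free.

The Lagrangian L = (1/2) (y')^2 − 13 y gives
    ∂L/∂y = −13,   ∂L/∂y' = y'.
Euler-Lagrange: d/dx(y') − (−13) = 0, i.e. y'' + 13 = 0, so
    y(x) = −(13/2) x^2 + C1 x + C2.
Fixed left endpoint y(0) = -5 ⇒ C2 = -5.
The right endpoint x = 8 is free, so the natural (transversality) condition is ∂L/∂y' |_{x=8} = 0, i.e. y'(8) = 0.
Compute y'(x) = −13 x + C1, so y'(8) = −104 + C1 = 0 ⇒ C1 = 104.
Therefore the extremal is
    y(x) = −(13/2) x^2 + 104 x − 5.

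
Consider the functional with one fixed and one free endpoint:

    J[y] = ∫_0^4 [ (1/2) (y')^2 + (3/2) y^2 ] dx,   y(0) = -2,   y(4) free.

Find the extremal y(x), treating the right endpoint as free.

The Lagrangian L = (1/2) (y')^2 + (3/2) y^2 gives
    ∂L/∂y = 3 y,   ∂L/∂y' = y'.
Euler-Lagrange: y'' − 3 y = 0.
With k = sqrt(3), the general solution is
    y(x) = A cosh(sqrt(3) x) + B sinh(sqrt(3) x).
Fixed left endpoint y(0) = -2 ⇒ A = -2.
The right endpoint x = 4 is free, so the natural (transversality) condition is ∂L/∂y' |_{x=4} = 0, i.e. y'(4) = 0.
Compute y'(x) = A k sinh(k x) + B k cosh(k x), so
    y'(4) = A k sinh(k·4) + B k cosh(k·4) = 0
    ⇒ B = −A tanh(k·4) = 2 tanh(sqrt(3)·4).
Therefore the extremal is
    y(x) = −2 cosh(sqrt(3) x) + 2 tanh(sqrt(3)·4) sinh(sqrt(3) x).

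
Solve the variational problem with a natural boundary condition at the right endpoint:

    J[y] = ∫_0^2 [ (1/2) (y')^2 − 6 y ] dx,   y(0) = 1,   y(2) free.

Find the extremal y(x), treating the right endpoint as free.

The Lagrangian L = (1/2) (y')^2 − 6 y gives
    ∂L/∂y = −6,   ∂L/∂y' = y'.
Euler-Lagrange: d/dx(y') − (−6) = 0, i.e. y'' + 6 = 0, so
    y(x) = −(6/2) x^2 + C1 x + C2.
Fixed left endpoint y(0) = 1 ⇒ C2 = 1.
The right endpoint x = 2 is free, so the natural (transversality) condition is ∂L/∂y' |_{x=2} = 0, i.e. y'(2) = 0.
Compute y'(x) = −6 x + C1, so y'(2) = −12 + C1 = 0 ⇒ C1 = 12.
Therefore the extremal is
    y(x) = −3 x^2 + 12 x + 1.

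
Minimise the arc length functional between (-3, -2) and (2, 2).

Arc-length functional: J[y] = ∫ sqrt(1 + (y')^2) dx.
Lagrangian L = sqrt(1 + (y')^2) has no explicit y dependence, so ∂L/∂y = 0 and the Euler-Lagrange equation gives
    d/dx( y' / sqrt(1 + (y')^2) ) = 0  ⇒  y' / sqrt(1 + (y')^2) = const.
Hence y' is constant, so y(x) is affine.
Fitting the endpoints (-3, -2) and (2, 2):
    slope m = (2 − (-2)) / (2 − (-3)) = 4/5,
    intercept c = (-2) − m·(-3) = 2/5.
Extremal: y(x) = (4/5) x + 2/5.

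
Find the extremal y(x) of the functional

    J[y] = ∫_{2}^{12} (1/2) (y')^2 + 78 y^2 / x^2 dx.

The Lagrangian is L = (1/2) (y')^2 + 78 y^2 / x^2.
Compute ∂L/∂y = 156y/x^2, ∂L/∂y' = y'.
The Euler-Lagrange equation d/dx(∂L/∂y') − ∂L/∂y = 0 reduces to
    y'' − 156/x^2 · y = 0  (x > 0).
Its general solution is
    y(x) = A x^13 + B x^(-12),
with A, B fixed by the endpoint conditions.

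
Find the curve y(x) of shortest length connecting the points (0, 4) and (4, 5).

Arc-length functional: J[y] = ∫ sqrt(1 + (y')^2) dx.
Lagrangian L = sqrt(1 + (y')^2) has no explicit y dependence, so ∂L/∂y = 0 and the Euler-Lagrange equation gives
    d/dx( y' / sqrt(1 + (y')^2) ) = 0  ⇒  y' / sqrt(1 + (y')^2) = const.
Hence y' is constant, so y(x) is affine.
Fitting the endpoints (0, 4) and (4, 5):
    slope m = (5 − 4) / (4 − 0) = 1/4,
    intercept c = 4 − m·0 = 4.
Extremal: y(x) = (1/4) x + 4.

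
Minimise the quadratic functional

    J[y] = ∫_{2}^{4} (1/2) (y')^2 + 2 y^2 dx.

The Lagrangian is L = (1/2) (y')^2 + 2 y^2.
Compute ∂L/∂y = 4y, ∂L/∂y' = y'.
The Euler-Lagrange equation d/dx(∂L/∂y') − ∂L/∂y = 0 reduces to
    y'' − 4 y = 0.
Its general solution is
    y(x) = A e^(2x) + B e^(−2x),
with A, B fixed by the endpoint conditions.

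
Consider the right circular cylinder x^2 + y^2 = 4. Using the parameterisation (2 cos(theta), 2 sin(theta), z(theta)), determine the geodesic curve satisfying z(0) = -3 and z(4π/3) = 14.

Parameterise the cylinder of radius R = 2 as
    r(θ) = (2 cos θ, 2 sin θ, z(θ)).
The arc-length element is
    ds = sqrt(4 + (dz/dθ)^2) dθ,
so the Lagrangian is L = sqrt(4 + z'^2).
L depends on z' only, not on z or θ, so ∂L/∂z = 0 and
    ∂L/∂z' = z' / sqrt(4 + z'^2).
The Euler-Lagrange equation gives
    d/dθ( z' / sqrt(4 + z'^2) ) = 0,
so z' is constant. Integrating once:
    z(θ) = a θ + b,
a helix on the cylinder (a straight line when the cylinder is unrolled). The constants a, b are determined by the endpoint conditions.
With endpoint conditions z(0) = -3 and z(4π/3) = 14: from z(0) = b we get b = -3, and a·4π/3 + -3 = 14 gives a = 51/(4π), so
    z(θ) = (51/(4π)) θ − 3.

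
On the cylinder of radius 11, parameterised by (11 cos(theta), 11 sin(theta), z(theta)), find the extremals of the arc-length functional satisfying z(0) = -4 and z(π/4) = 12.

Parameterise the cylinder of radius R = 11 as
    r(θ) = (11 cos θ, 11 sin θ, z(θ)).
The arc-length element is
    ds = sqrt(121 + (dz/dθ)^2) dθ,
so the Lagrangian is L = sqrt(121 + z'^2).
L depends on z' only, not on z or θ, so ∂L/∂z = 0 and
    ∂L/∂z' = z' / sqrt(121 + z'^2).
The Euler-Lagrange equation gives
    d/dθ( z' / sqrt(121 + z'^2) ) = 0,
so z' is constant. Integrating once:
    z(θ) = a θ + b,
a helix on the cylinder (a straight line when the cylinder is unrolled). The constants a, b are determined by the endpoint conditions.
With endpoint conditions z(0) = -4 and z(π/4) = 12: from z(0) = b we get b = -4, and a·π/4 + -4 = 12 gives a = 64/π, so
    z(θ) = (64/π) θ − 4.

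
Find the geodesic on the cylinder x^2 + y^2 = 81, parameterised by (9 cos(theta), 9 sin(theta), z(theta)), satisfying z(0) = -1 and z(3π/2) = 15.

Parameterise the cylinder of radius R = 9 as
    r(θ) = (9 cos θ, 9 sin θ, z(θ)).
The arc-length element is
    ds = sqrt(81 + (dz/dθ)^2) dθ,
so the Lagrangian is L = sqrt(81 + z'^2).
L depends on z' only, not on z or θ, so ∂L/∂z = 0 and
    ∂L/∂z' = z' / sqrt(81 + z'^2).
The Euler-Lagrange equation gives
    d/dθ( z' / sqrt(81 + z'^2) ) = 0,
so z' is constant. Integrating once:
    z(θ) = a θ + b,
a helix on the cylinder (a straight line when the cylinder is unrolled). The constants a, b are determined by the endpoint conditions.
With endpoint conditions z(0) = -1 and z(3π/2) = 15: from z(0) = b we get b = -1, and a·3π/2 + -1 = 15 gives a = 32/(3π), so
    z(θ) = (32/(3π)) θ − 1.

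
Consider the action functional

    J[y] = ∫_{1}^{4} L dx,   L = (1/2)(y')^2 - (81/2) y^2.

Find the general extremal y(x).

The Lagrangian is L = (1/2)(y')^2 - (81/2) y^2.
∂L/∂y = -81y.
∂L/∂y' = y'.
The Euler-Lagrange equation d/dx(∂L/∂y') − ∂L/∂y = 0 becomes:
    y'' + 81 y = 0
General solution: y(x) = A sin(9x) + B cos(9x), where A and B are arbitrary constants fixed by the endpoint conditions.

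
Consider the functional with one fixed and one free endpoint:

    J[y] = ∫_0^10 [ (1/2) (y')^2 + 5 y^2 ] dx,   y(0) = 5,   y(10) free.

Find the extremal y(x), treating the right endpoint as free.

The Lagrangian L = (1/2) (y')^2 + 5 y^2 gives
    ∂L/∂y = 10 y,   ∂L/∂y' = y'.
Euler-Lagrange: y'' − 10 y = 0.
With k = sqrt(10), the general solution is
    y(x) = A cosh(sqrt(10) x) + B sinh(sqrt(10) x).
Fixed left endpoint y(0) = 5 ⇒ A = 5.
The right endpoint x = 10 is free, so the natural (transversality) condition is ∂L/∂y' |_{x=10} = 0, i.e. y'(10) = 0.
Compute y'(x) = A k sinh(k x) + B k cosh(k x), so
    y'(10) = A k sinh(k·10) + B k cosh(k·10) = 0
    ⇒ B = −A tanh(k·10) = − 5 tanh(sqrt(10)·10).
Therefore the extremal is
    y(x) = 5 cosh(sqrt(10) x) − 5 tanh(sqrt(10)·10) sinh(sqrt(10) x).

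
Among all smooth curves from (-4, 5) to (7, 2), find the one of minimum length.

Arc-length functional: J[y] = ∫ sqrt(1 + (y')^2) dx.
Lagrangian L = sqrt(1 + (y')^2) has no explicit y dependence, so ∂L/∂y = 0 and the Euler-Lagrange equation gives
    d/dx( y' / sqrt(1 + (y')^2) ) = 0  ⇒  y' / sqrt(1 + (y')^2) = const.
Hence y' is constant, so y(x) is affine.
Fitting the endpoints (-4, 5) and (7, 2):
    slope m = (2 − 5) / (7 − (-4)) = -3/11,
    intercept c = 5 − m·(-4) = 43/11.
Extremal: y(x) = (-3/11) x + 43/11.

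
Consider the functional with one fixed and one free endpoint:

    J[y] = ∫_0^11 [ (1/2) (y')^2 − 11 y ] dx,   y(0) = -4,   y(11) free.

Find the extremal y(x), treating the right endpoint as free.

The Lagrangian L = (1/2) (y')^2 − 11 y gives
    ∂L/∂y = −11,   ∂L/∂y' = y'.
Euler-Lagrange: d/dx(y') − (−11) = 0, i.e. y'' + 11 = 0, so
    y(x) = −(11/2) x^2 + C1 x + C2.
Fixed left endpoint y(0) = -4 ⇒ C2 = -4.
The right endpoint x = 11 is free, so the natural (transversality) condition is ∂L/∂y' |_{x=11} = 0, i.e. y'(11) = 0.
Compute y'(x) = −11 x + C1, so y'(11) = −121 + C1 = 0 ⇒ C1 = 121.
Therefore the extremal is
    y(x) = −(11/2) x^2 + 121 x − 4.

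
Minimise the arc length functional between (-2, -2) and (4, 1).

Arc-length functional: J[y] = ∫ sqrt(1 + (y')^2) dx.
Lagrangian L = sqrt(1 + (y')^2) has no explicit y dependence, so ∂L/∂y = 0 and the Euler-Lagrange equation gives
    d/dx( y' / sqrt(1 + (y')^2) ) = 0  ⇒  y' / sqrt(1 + (y')^2) = const.
Hence y' is constant, so y(x) is affine.
Fitting the endpoints (-2, -2) and (4, 1):
    slope m = (1 − (-2)) / (4 − (-2)) = 1/2,
    intercept c = (-2) − m·(-2) = -1.
Extremal: y(x) = (1/2) x - 1.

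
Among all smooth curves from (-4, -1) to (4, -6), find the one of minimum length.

Arc-length functional: J[y] = ∫ sqrt(1 + (y')^2) dx.
Lagrangian L = sqrt(1 + (y')^2) has no explicit y dependence, so ∂L/∂y = 0 and the Euler-Lagrange equation gives
    d/dx( y' / sqrt(1 + (y')^2) ) = 0  ⇒  y' / sqrt(1 + (y')^2) = const.
Hence y' is constant, so y(x) is affine.
Fitting the endpoints (-4, -1) and (4, -6):
    slope m = ((-6) − (-1)) / (4 − (-4)) = -5/8,
    intercept c = (-1) − m·(-4) = -7/2.
Extremal: y(x) = (-5/8) x - 7/2.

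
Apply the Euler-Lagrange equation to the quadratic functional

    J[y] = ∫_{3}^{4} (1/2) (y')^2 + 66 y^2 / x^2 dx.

The Lagrangian is L = (1/2) (y')^2 + 66 y^2 / x^2.
Compute ∂L/∂y = 132y/x^2, ∂L/∂y' = y'.
The Euler-Lagrange equation d/dx(∂L/∂y') − ∂L/∂y = 0 reduces to
    y'' − 132/x^2 · y = 0  (x > 0).
Its general solution is
    y(x) = A x^12 + B x^(-11),
with A, B fixed by the endpoint conditions.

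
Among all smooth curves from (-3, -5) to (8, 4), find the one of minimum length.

Arc-length functional: J[y] = ∫ sqrt(1 + (y')^2) dx.
Lagrangian L = sqrt(1 + (y')^2) has no explicit y dependence, so ∂L/∂y = 0 and the Euler-Lagrange equation gives
    d/dx( y' / sqrt(1 + (y')^2) ) = 0  ⇒  y' / sqrt(1 + (y')^2) = const.
Hence y' is constant, so y(x) is affine.
Fitting the endpoints (-3, -5) and (8, 4):
    slope m = (4 − (-5)) / (8 − (-3)) = 9/11,
    intercept c = (-5) − m·(-3) = -28/11.
Extremal: y(x) = (9/11) x - 28/11.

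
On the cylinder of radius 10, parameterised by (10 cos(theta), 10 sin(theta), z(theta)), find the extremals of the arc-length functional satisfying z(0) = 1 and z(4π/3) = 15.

Parameterise the cylinder of radius R = 10 as
    r(θ) = (10 cos θ, 10 sin θ, z(θ)).
The arc-length element is
    ds = sqrt(100 + (dz/dθ)^2) dθ,
so the Lagrangian is L = sqrt(100 + z'^2).
L depends on z' only, not on z or θ, so ∂L/∂z = 0 and
    ∂L/∂z' = z' / sqrt(100 + z'^2).
The Euler-Lagrange equation gives
    d/dθ( z' / sqrt(100 + z'^2) ) = 0,
so z' is constant. Integrating once:
    z(θ) = a θ + b,
a helix on the cylinder (a straight line when the cylinder is unrolled). The constants a, b are determined by the endpoint conditions.
With endpoint conditions z(0) = 1 and z(4π/3) = 15: from z(0) = b we get b = 1, and a·4π/3 + 1 = 15 gives a = 21/(2π), so
    z(θ) = (21/(2π)) θ + 1.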